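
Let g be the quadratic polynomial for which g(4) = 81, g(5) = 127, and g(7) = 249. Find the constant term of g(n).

Write g(n) = an^2 + bn + c. Substituting each data point gives a linear system:
  16a + 4b + c = 81
  25a + 5b + c = 127
  49a + 7b + c = 249
Solving the system yields a = 5, b = 1, c = -3.
So g(n) = 5n^2 + n - 3.
The constant term is -3.

-3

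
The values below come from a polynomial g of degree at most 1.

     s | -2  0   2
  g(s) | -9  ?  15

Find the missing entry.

The 2 known points determine the degree-1 polynomial uniquely.
Write g(s) = as + b. Substituting each data point gives a linear system:
  -2a + b = -9
  2a + b = 15
Solving the system yields a = 6, b = 3.
So g(s) = 6s + 3.
Then g(0) = 3.

3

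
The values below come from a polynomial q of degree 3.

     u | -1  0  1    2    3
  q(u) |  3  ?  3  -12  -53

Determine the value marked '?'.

The 4 known points determine the degree-3 polynomial uniquely.
Write q(u) = au^3 + bu^2 + cu + d. Substituting each data point gives a linear system:
  -a + b - c + d = 3
  a + b + c + d = 3
  8a + 4b + 2c + d = -12
  27a + 9b + 3c + d = -53
Solving the system yields a = -2, b = -1, c = 2, d = 4.
So q(u) = -2u^3 - u^2 + 2u + 4.
Then q(0) = 4.

4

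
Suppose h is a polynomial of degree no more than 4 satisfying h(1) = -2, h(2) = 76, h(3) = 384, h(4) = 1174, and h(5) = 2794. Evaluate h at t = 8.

17554

Write h(t) = at^4 + bt^3 + ct^2 + dt + e. Substituting each data point gives a linear system:
  a + b + c + d + e = -2
  16a + 8b + 4c + 2d + e = 76
  81a + 27b + 9c + 3d + e = 384
  256a + 64b + 16c + 4d + e = 1174
  625a + 125b + 25c + 5d + e = 2794
Solving the system yields a = 4, b = 2, c = 3, d = -5, e = -6.
So h(t) = 4t^4 + 2t^3 + 3t^2 - 5t - 6.
Then h(8) = 17554.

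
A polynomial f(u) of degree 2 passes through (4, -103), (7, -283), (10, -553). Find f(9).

-453

Write f(u) = au^2 + bu + c. Substituting each data point gives a linear system:
  16a + 4b + c = -103
  49a + 7b + c = -283
  100a + 10b + c = -553
Solving the system yields a = -5, b = -5, c = -3.
So f(u) = -5u^2 - 5u - 3.
Then f(9) = -453.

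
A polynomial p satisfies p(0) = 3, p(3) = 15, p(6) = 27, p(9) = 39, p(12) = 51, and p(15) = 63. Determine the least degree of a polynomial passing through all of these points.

1

Forward differences of the values at x = 0, 3, 6, 9, 12, 15:
  p  : 3  15  27  39  51  63
  Δ  : 12  12  12  12  12
  Δ^2: 0  0  0  0
  Δ^3: 0  0  0
  Δ^4: 0  0
  Δ^5: 0
The first differences are constant (12) and nonzero, while all higher differences vanish, so the minimal degree is 1.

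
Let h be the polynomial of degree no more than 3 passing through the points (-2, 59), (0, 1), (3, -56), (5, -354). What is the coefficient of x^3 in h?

-4

Write h(x) = ax^3 + bx^2 + cx + d. Substituting each data point gives a linear system:
  -8a + 4b - 2c + d = 59
  d = 1
  27a + 9b + 3c + d = -56
  125a + 25b + 5c + d = -354
Solving the system yields a = -4, b = 6, c = -1, d = 1.
So h(x) = -4x^3 + 6x^2 - x + 1.
The leading coefficient is -4.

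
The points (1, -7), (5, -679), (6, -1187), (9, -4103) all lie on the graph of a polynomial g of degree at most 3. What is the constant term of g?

Write g(s) = as^3 + bs^2 + cs + d. Substituting each data point gives a linear system:
  a + b + c + d = -7
  125a + 25b + 5c + d = -679
  216a + 36b + 6c + d = -1187
  729a + 81b + 9c + d = -4103
Solving the system yields a = -6, b = 4, c = -6, d = 1.
So g(s) = -6s^3 + 4s^2 - 6s + 1.
The constant term is 1.

1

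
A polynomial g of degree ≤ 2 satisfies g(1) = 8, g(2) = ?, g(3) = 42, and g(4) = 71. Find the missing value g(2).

On equispaced nodes a degree-2 polynomial has vanishing third forward difference, so
  - g(1) + 3·g(2) - 3·g(3) + g(4) = 0.
Substituting the known values and solving for g(2):
  3·g(2) = 63
  g(2) = 21.

21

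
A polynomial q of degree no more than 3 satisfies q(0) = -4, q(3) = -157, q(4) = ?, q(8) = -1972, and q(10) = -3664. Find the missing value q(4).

The 4 known points determine the degree-3 polynomial uniquely.
Write q(t) = at^3 + bt^2 + ct + d. Substituting each data point gives a linear system:
  d = -4
  27a + 9b + 3c + d = -157
  512a + 64b + 8c + d = -1972
  1000a + 100b + 10c + d = -3664
Solving the system yields a = -3, b = -6, c = -6, d = -4.
So q(t) = -3t³ - 6t² - 6t - 4.
Then q(4) = -316.

-316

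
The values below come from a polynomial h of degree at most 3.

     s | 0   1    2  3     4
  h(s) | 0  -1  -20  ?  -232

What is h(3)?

-87

On equispaced nodes a degree-3 polynomial has vanishing fourth forward difference, so
  h(0) - 4·h(1) + 6·h(2) - 4·h(3) + h(4) = 0.
Substituting the known values and solving for h(3):
  -4·h(3) = 348
  h(3) = -87.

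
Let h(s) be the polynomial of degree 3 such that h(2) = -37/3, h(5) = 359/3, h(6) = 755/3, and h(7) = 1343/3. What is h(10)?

4619/3

Using the Lagrange interpolation formula with nodes 2, 5, 6, 7:
  L_0(s) = (s - 5)(s - 6)(s - 7) / -60
  L_1(s) = (s - 2)(s - 6)(s - 7) / 6
  L_2(s) = (s - 2)(s - 5)(s - 7) / -4
  L_3(s) = (s - 2)(s - 5)(s - 6) / 10
Then h(s) = -37/3·L_0(s) + 359/3·L_1(s) + 755/3·L_2(s) + 1343/3·L_3(s).
Expanding and collecting terms gives h(s) = 2s^3 - 4s^2 - 6s - 1/3.
Evaluating at s = 10: h(10) = 4619/3.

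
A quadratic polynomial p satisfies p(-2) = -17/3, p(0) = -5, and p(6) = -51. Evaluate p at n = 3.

Write p(n) = an^2 + bn + c. Substituting each data point gives a linear system:
  4a - 2b + c = -17/3
  c = -5
  36a + 6b + c = -51
Solving the system yields a = -1, b = -5/3, c = -5.
So p(n) = -n² - (5/3)n - 5.
Then p(3) = -19.

-19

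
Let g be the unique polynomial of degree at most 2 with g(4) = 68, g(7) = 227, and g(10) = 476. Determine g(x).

g(x) = 5x^2 - 2x - 4

Using the Lagrange interpolation formula with nodes 4, 7, 10:
  L_0(x) = (x - 7)(x - 10) / 18
  L_1(x) = (x - 4)(x - 10) / -9
  L_2(x) = (x - 4)(x - 7) / 18
Then g(x) = 68·L_0(x) + 227·L_1(x) + 476·L_2(x).
Expanding and collecting terms gives g(x) = 5x² - 2x - 4.
Check: g(10) = 476. ✓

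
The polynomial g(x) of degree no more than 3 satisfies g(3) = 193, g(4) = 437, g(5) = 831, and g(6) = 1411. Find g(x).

Using the Lagrange interpolation formula with nodes 3, 4, 5, 6:
  L_0(x) = (x - 4)(x - 5)(x - 6) / -6
  L_1(x) = (x - 3)(x - 5)(x - 6) / 2
  L_2(x) = (x - 3)(x - 4)(x - 6) / -2
  L_3(x) = (x - 3)(x - 4)(x - 5) / 6
Then g(x) = 193·L_0(x) + 437·L_1(x) + 831·L_2(x) + 1411·L_3(x).
Expanding and collecting terms gives g(x) = 6x³ + 3x² + x + 1.
Check: g(6) = 1411. ✓

g(x) = 6x^3 + 3x^2 + x + 1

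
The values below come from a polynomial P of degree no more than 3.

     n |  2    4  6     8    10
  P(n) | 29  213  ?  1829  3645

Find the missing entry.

The 4 known points determine the degree-3 polynomial uniquely.
Write P(n) = an^3 + bn^2 + cn + d. Substituting each data point gives a linear system:
  8a + 4b + 2c + d = 29
  64a + 16b + 4c + d = 213
  512a + 64b + 8c + d = 1829
  1000a + 100b + 10c + d = 3645
Solving the system yields a = 4, b = -4, c = 4, d = 5.
So P(n) = 4n^3 - 4n^2 + 4n + 5.
Then P(6) = 749.

749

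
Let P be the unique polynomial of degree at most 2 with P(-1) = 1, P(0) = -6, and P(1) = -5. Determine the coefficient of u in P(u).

Write P(u) = au^2 + bu + c. Substituting each data point gives a linear system:
  a - b + c = 1
  c = -6
  a + b + c = -5
Solving the system yields a = 4, b = -3, c = -6.
So P(u) = 4u^2 - 3u - 6.
The coefficient of u is -3.

-3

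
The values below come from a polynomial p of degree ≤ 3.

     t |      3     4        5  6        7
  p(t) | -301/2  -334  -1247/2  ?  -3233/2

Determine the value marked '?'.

-1043

On equispaced nodes a degree-3 polynomial has vanishing fourth forward difference, so
  p(3) - 4·p(4) + 6·p(5) - 4·p(6) + p(7) = 0.
Substituting the known values and solving for p(6):
  -4·p(6) = 4172
  p(6) = -1043.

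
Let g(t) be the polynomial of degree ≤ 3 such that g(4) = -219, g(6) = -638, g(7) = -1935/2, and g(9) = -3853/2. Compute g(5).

Write g(t) = at^3 + bt^2 + ct + d. Substituting each data point gives a linear system:
  64a + 16b + 4c + d = -219
  216a + 36b + 6c + d = -638
  343a + 49b + 7c + d = -1935/2
  729a + 81b + 9c + d = -3853/2
Solving the system yields a = -2, b = -6, c = 5/2, d = -5.
So g(t) = -2t^3 - 6t^2 + (5/2)t - 5.
Then g(5) = -785/2.

-785/2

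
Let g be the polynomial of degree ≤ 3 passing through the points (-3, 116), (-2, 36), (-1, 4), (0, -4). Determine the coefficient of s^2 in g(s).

Write g(s) = as^3 + bs^2 + cs + d. Substituting each data point gives a linear system:
  -27a + 9b - 3c + d = 116
  -8a + 4b - 2c + d = 36
  -a + b - c + d = 4
  d = -4
Solving the system yields a = -4, b = 0, c = -4, d = -4.
So g(s) = -4s^3 - 4s - 4.
The coefficient of s^2 is 0.

0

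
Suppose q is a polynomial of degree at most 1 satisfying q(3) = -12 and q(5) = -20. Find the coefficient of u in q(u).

Write q(u) = au + b. Substituting each data point gives a linear system:
  3a + b = -12
  5a + b = -20
Solving the system yields a = -4, b = 0.
So q(u) = -4u.
The leading coefficient is -4.

-4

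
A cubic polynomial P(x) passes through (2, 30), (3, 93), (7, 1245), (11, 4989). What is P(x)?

P(x) = 4x^3 - 3x^2 + 2x + 6

Using the Lagrange interpolation formula with nodes 2, 3, 7, 11:
  L_0(x) = (x - 3)(x - 7)(x - 11) / -45
  L_1(x) = (x - 2)(x - 7)(x - 11) / 32
  L_2(x) = (x - 2)(x - 3)(x - 11) / -80
  L_3(x) = (x - 2)(x - 3)(x - 7) / 288
Then P(x) = 30·L_0(x) + 93·L_1(x) + 1245·L_2(x) + 4989·L_3(x).
Expanding and collecting terms gives P(x) = 4x^3 - 3x^2 + 2x + 6.
Check: P(7) = 1245. ✓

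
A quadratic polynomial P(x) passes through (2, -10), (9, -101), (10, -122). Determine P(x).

Write P(x) = ax^2 + bx + c. Substituting each data point gives a linear system:
  4a + 2b + c = -10
  81a + 9b + c = -101
  100a + 10b + c = -122
Solving the system yields a = -1, b = -2, c = -2.
So P(x) = -x² - 2x - 2.
Check: P(2) = -10. ✓

P(x) = -x^2 - 2x - 2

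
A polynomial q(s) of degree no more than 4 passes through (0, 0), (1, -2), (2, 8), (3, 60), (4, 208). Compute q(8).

3680

Forward differences of the values at s = 0, 1, 2, 3, 4:
  q  : 0  -2  8  60  208
  Δ  : -2  10  52  148
  Δ^2: 12  42  96
  Δ^3: 30  54
  Δ^4: 24
The fourth differences are constant, confirming degree 4.
Interpolating (Newton forward form) and evaluating at s = 8 gives q(8) = 3680.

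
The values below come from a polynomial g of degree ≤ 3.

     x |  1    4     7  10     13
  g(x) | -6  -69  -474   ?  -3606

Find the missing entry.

-1545

The 4 known points determine the degree-3 polynomial uniquely.
Write g(x) = ax^3 + bx^2 + cx + d. Substituting each data point gives a linear system:
  a + b + c + d = -6
  64a + 16b + 4c + d = -69
  343a + 49b + 7c + d = -474
  2197a + 169b + 13c + d = -3606
Solving the system yields a = -2, b = 5, c = -4, d = -5.
So g(x) = -2x^3 + 5x^2 - 4x - 5.
Then g(10) = -1545.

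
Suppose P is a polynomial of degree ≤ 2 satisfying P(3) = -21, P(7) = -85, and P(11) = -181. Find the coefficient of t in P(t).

Write P(t) = at^2 + bt + c. Substituting each data point gives a linear system:
  9a + 3b + c = -21
  49a + 7b + c = -85
  121a + 11b + c = -181
Solving the system yields a = -1, b = -6, c = 6.
So P(t) = -t^2 - 6t + 6.
The coefficient of t is -6.

-6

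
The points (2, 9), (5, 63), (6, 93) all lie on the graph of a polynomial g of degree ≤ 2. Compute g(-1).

9

Write g(n) = an^2 + bn + c. Substituting each data point gives a linear system:
  4a + 2b + c = 9
  25a + 5b + c = 63
  36a + 6b + c = 93
Solving the system yields a = 3, b = -3, c = 3.
So g(n) = 3n^2 - 3n + 3.
Then g(-1) = 9.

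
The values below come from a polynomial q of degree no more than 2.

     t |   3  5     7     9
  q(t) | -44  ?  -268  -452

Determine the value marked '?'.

The 3 known points determine the degree-2 polynomial uniquely.
Write q(t) = at^2 + bt + c. Substituting each data point gives a linear system:
  9a + 3b + c = -44
  49a + 7b + c = -268
  81a + 9b + c = -452
Solving the system yields a = -6, b = 4, c = -2.
So q(t) = -6t² + 4t - 2.
Then q(5) = -132.

-132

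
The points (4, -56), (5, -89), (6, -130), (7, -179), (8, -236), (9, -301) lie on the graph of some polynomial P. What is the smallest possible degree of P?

Forward differences of the values at s = 4, 5, 6, 7, 8, 9:
  P  : -56  -89  -130  -179  -236  -301
  Δ  : -33  -41  -49  -57  -65
  Δ^2: -8  -8  -8  -8
  Δ^3: 0  0  0
  Δ^4: 0  0
  Δ^5: 0
The second differences are constant (-8) and nonzero, while all higher differences vanish, so the minimal degree is 2.

2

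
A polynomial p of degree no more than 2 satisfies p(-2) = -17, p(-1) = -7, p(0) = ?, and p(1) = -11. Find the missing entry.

On equispaced nodes a degree-2 polynomial has vanishing third forward difference, so
  - p(-2) + 3·p(-1) - 3·p(0) + p(1) = 0.
Substituting the known values and solving for p(0):
  -3·p(0) = 15
  p(0) = -5.

-5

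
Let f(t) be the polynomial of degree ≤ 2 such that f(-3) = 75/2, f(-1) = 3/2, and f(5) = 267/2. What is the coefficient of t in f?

Write f(t) = at^2 + bt + c. Substituting each data point gives a linear system:
  9a - 3b + c = 75/2
  a - b + c = 3/2
  25a + 5b + c = 267/2
Solving the system yields a = 5, b = 2, c = -3/2.
So f(t) = 5t^2 + 2t - 3/2.
The coefficient of t is 2.

2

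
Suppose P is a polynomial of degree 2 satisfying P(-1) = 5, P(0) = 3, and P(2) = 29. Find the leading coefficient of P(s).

5

Write P(s) = as^2 + bs + c. Substituting each data point gives a linear system:
  a - b + c = 5
  c = 3
  4a + 2b + c = 29
Solving the system yields a = 5, b = 3, c = 3.
So P(s) = 5s^2 + 3s + 3.
The leading coefficient is 5.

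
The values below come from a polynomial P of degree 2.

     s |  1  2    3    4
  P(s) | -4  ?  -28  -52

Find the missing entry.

-12

On equispaced nodes a degree-2 polynomial has vanishing third forward difference, so
  - P(1) + 3·P(2) - 3·P(3) + P(4) = 0.
Substituting the known values and solving for P(2):
  3·P(2) = -36
  P(2) = -12.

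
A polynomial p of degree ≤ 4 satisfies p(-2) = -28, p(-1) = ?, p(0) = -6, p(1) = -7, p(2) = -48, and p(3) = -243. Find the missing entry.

-3

The 5 known points determine the degree-4 polynomial uniquely.
Write p(n) = an^4 + bn^3 + cn^2 + dn + e. Substituting each data point gives a linear system:
  16a - 8b + 4c - 2d + e = -28
  e = -6
  a + b + c + d + e = -7
  16a + 8b + 4c + 2d + e = -48
  81a + 27b + 9c + 3d + e = -243
Solving the system yields a = -3, b = -1, c = 4, d = -1, e = -6.
So p(n) = -3n^4 - n^3 + 4n^2 - n - 6.
Then p(-1) = -3.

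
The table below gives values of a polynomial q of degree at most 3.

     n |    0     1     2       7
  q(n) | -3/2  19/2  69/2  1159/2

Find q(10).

Using the Lagrange interpolation formula with nodes 0, 1, 2, 7:
  L_0(n) = (n - 1)(n - 2)(n - 7) / -14
  L_1(n) = n(n - 2)(n - 7) / 6
  L_2(n) = n(n - 1)(n - 7) / -10
  L_3(n) = n(n - 1)(n - 2) / 210
Then q(n) = -3/2·L_0(n) + 19/2·L_1(n) + 69/2·L_2(n) + 1159/2·L_3(n).
Expanding and collecting terms gives q(n) = n³ + 4n² + 6n - 3/2.
Evaluating at n = 10: q(10) = 2917/2.

2917/2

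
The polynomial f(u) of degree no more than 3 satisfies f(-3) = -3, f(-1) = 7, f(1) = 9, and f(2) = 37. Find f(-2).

Write f(u) = au^3 + bu^2 + cu + d. Substituting each data point gives a linear system:
  -27a + 9b - 3c + d = -3
  -a + b - c + d = 7
  a + b + c + d = 9
  8a + 4b + 2c + d = 37
Solving the system yields a = 2, b = 5, c = -1, d = 3.
So f(u) = 2u^3 + 5u^2 - u + 3.
Then f(-2) = 9.

9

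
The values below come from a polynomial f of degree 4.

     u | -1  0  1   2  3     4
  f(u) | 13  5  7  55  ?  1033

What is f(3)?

305

The 5 known points determine the degree-4 polynomial uniquely.
Write f(u) = au^4 + bu^3 + cu^2 + du + e. Substituting each data point gives a linear system:
  a - b + c - d + e = 13
  e = 5
  a + b + c + d + e = 7
  16a + 8b + 4c + 2d + e = 55
  256a + 64b + 16c + 4d + e = 1033
Solving the system yields a = 5, b = -4, c = 0, d = 1, e = 5.
So f(u) = 5u⁴ - 4u³ + u + 5.
Then f(3) = 305.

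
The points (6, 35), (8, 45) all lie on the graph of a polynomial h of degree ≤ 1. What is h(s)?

h(s) = 5s + 5

Write h(s) = as + b. Substituting each data point gives a linear system:
  6a + b = 35
  8a + b = 45
Solving the system yields a = 5, b = 5.
So h(s) = 5s + 5.
Check: h(6) = 35. ✓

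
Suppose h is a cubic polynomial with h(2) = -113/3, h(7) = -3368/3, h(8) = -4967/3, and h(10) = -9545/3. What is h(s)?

h(s) = -3s^3 - (5/3)s^2 - s - 5

Using the Lagrange interpolation formula with nodes 2, 7, 8, 10:
  L_0(s) = (s - 7)(s - 8)(s - 10) / -240
  L_1(s) = (s - 2)(s - 8)(s - 10) / 15
  L_2(s) = (s - 2)(s - 7)(s - 10) / -12
  L_3(s) = (s - 2)(s - 7)(s - 8) / 48
Then h(s) = -113/3·L_0(s) - 3368/3·L_1(s) - 4967/3·L_2(s) - 9545/3·L_3(s).
Expanding and collecting terms gives h(s) = -3s^3 - (5/3)s^2 - s - 5.
Check: h(2) = -113/3. ✓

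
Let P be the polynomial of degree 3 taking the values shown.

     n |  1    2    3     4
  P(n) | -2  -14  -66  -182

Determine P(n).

Write P(n) = an^3 + bn^2 + cn + d. Substituting each data point gives a linear system:
  a + b + c + d = -2
  8a + 4b + 2c + d = -14
  27a + 9b + 3c + d = -66
  64a + 16b + 4c + d = -182
Solving the system yields a = -4, b = 4, c = 4, d = -6.
So P(n) = -4n^3 + 4n^2 + 4n - 6.
Check: P(4) = -182. ✓

P(n) = -4n^3 + 4n^2 + 4n - 6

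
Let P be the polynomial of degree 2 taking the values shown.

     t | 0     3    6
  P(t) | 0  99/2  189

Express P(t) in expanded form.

P(t) = 5t^2 + (3/2)t

Write P(t) = at^2 + bt + c. Substituting each data point gives a linear system:
  c = 0
  9a + 3b + c = 99/2
  36a + 6b + c = 189
Solving the system yields a = 5, b = 3/2, c = 0.
So P(t) = 5t^2 + (3/2)t.
Check: P(0) = 0. ✓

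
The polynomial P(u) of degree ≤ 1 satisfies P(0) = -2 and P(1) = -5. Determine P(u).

Using the Lagrange interpolation formula with nodes 0, 1:
  L_0(u) = (u - 1) / -1
  L_1(u) = u / 1
Then P(u) = -2·L_0(u) - 5·L_1(u).
Expanding and collecting terms gives P(u) = -3u - 2.
Check: P(1) = -5. ✓

P(u) = -3u - 2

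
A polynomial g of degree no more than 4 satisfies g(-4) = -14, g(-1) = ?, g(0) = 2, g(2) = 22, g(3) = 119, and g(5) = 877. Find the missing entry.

The 5 known points determine the degree-4 polynomial uniquely.
Write g(u) = au^4 + bu^3 + cu^2 + du + e. Substituting each data point gives a linear system:
  256a - 64b + 16c - 4d + e = -14
  e = 2
  16a + 8b + 4c + 2d + e = 22
  81a + 27b + 9c + 3d + e = 119
  625a + 125b + 25c + 5d + e = 877
Solving the system yields a = 1, b = 3, c = -5, d = 0, e = 2.
So g(u) = u⁴ + 3u³ - 5u² + 2.
Then g(-1) = -5.

-5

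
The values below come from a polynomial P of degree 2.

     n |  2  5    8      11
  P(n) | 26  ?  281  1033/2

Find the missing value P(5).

On equispaced nodes a degree-2 polynomial has vanishing third forward difference, so
  - P(2) + 3·P(5) - 3·P(8) + P(11) = 0.
Substituting the known values and solving for P(5):
  3·P(5) = 705/2
  P(5) = 235/2.

235/2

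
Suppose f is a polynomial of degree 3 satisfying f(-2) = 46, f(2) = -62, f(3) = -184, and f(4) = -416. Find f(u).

f(u) = -6u^3 - u^2 - 3u - 4

Write f(u) = au^3 + bu^2 + cu + d. Substituting each data point gives a linear system:
  -8a + 4b - 2c + d = 46
  8a + 4b + 2c + d = -62
  27a + 9b + 3c + d = -184
  64a + 16b + 4c + d = -416
Solving the system yields a = -6, b = -1, c = -3, d = -4.
So f(u) = -6u^3 - u^2 - 3u - 4.
Check: f(2) = -62. ✓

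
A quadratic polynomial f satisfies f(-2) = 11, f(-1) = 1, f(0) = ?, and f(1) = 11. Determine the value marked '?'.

The 3 known points determine the degree-2 polynomial uniquely.
Write f(n) = an^2 + bn + c. Substituting each data point gives a linear system:
  4a - 2b + c = 11
  a - b + c = 1
  a + b + c = 11
Solving the system yields a = 5, b = 5, c = 1.
So f(n) = 5n² + 5n + 1.
Then f(0) = 1.

1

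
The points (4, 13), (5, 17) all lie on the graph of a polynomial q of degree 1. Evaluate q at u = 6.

Write q(u) = au + b. Substituting each data point gives a linear system:
  4a + b = 13
  5a + b = 17
Solving the system yields a = 4, b = -3.
So q(u) = 4u - 3.
Then q(6) = 21.

21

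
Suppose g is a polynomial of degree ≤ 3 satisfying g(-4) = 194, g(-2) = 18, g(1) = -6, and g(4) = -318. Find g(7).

Using the Lagrange interpolation formula with nodes -4, -2, 1, 4:
  L_0(t) = (t + 2)(t - 1)(t - 4) / -80
  L_1(t) = (t + 4)(t - 1)(t - 4) / 36
  L_2(t) = (t + 4)(t + 2)(t - 4) / -45
  L_3(t) = (t + 4)(t + 2)(t - 1) / 144
Then g(t) = 194·L_0(t) + 18·L_1(t) - 6·L_2(t) - 318·L_3(t).
Expanding and collecting terms gives g(t) = -4t³ - 4t² + 2.
Evaluating at t = 7: g(7) = -1566.

-1566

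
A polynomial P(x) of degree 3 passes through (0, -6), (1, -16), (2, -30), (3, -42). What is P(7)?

50

Forward differences of the values at x = 0, 1, 2, 3:
  P  : -6  -16  -30  -42
  Δ  : -10  -14  -12
  Δ^2: -4  2
  Δ^3: 6
The third differences are constant, confirming degree 3.
Interpolating (Newton forward form) and evaluating at x = 7 gives P(7) = 50.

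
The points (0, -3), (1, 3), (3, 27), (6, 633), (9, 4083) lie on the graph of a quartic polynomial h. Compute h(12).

14589

Write h(t) = at^4 + bt^3 + ct^2 + dt + e. Substituting each data point gives a linear system:
  e = -3
  a + b + c + d + e = 3
  81a + 27b + 9c + 3d + e = 27
  1296a + 216b + 36c + 6d + e = 633
  6561a + 729b + 81c + 9d + e = 4083
Solving the system yields a = 1, b = -4, c = 5, d = 4, e = -3.
So h(t) = t^4 - 4t^3 + 5t^2 + 4t - 3.
Then h(12) = 14589.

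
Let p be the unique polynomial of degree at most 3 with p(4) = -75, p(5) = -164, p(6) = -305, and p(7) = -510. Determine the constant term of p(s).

Write p(s) = as^3 + bs^2 + cs + d. Substituting each data point gives a linear system:
  64a + 16b + 4c + d = -75
  125a + 25b + 5c + d = -164
  216a + 36b + 6c + d = -305
  343a + 49b + 7c + d = -510
Solving the system yields a = -2, b = 4, c = -3, d = 1.
So p(s) = -2s^3 + 4s^2 - 3s + 1.
The constant term is 1.

1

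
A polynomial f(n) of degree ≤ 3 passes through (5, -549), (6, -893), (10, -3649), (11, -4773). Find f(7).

-1357

Using the Lagrange interpolation formula with nodes 5, 6, 10, 11:
  L_0(n) = (n - 6)(n - 10)(n - 11) / -30
  L_1(n) = (n - 5)(n - 10)(n - 11) / 20
  L_2(n) = (n - 5)(n - 6)(n - 11) / -20
  L_3(n) = (n - 5)(n - 6)(n - 10) / 30
Then f(n) = -549·L_0(n) - 893·L_1(n) - 3649·L_2(n) - 4773·L_3(n).
Expanding and collecting terms gives f(n) = -3n³ - 6n² - 5n + 1.
Evaluating at n = 7: f(7) = -1357.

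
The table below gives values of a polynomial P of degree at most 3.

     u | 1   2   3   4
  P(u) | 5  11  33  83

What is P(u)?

P(u) = 2u^3 - 4u^2 + 4u + 3

Write P(u) = au^3 + bu^2 + cu + d. Substituting each data point gives a linear system:
  a + b + c + d = 5
  8a + 4b + 2c + d = 11
  27a + 9b + 3c + d = 33
  64a + 16b + 4c + d = 83
Solving the system yields a = 2, b = -4, c = 4, d = 3.
So P(u) = 2u^3 - 4u^2 + 4u + 3.
Check: P(4) = 83. ✓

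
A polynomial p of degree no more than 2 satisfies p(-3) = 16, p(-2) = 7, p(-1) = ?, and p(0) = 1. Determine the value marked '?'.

On equispaced nodes a degree-2 polynomial has vanishing third forward difference, so
  - p(-3) + 3·p(-2) - 3·p(-1) + p(0) = 0.
Substituting the known values and solving for p(-1):
  -3·p(-1) = -6
  p(-1) = 2.

2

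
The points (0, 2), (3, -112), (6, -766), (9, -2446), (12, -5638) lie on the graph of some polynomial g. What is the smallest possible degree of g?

3

Forward differences of the values at x = 0, 3, 6, 9, 12:
  g  : 2  -112  -766  -2446  -5638
  Δ  : -114  -654  -1680  -3192
  Δ^2: -540  -1026  -1512
  Δ^3: -486  -486
  Δ^4: 0
The third differences are constant (-486) and nonzero, while all higher differences vanish, so the minimal degree is 3.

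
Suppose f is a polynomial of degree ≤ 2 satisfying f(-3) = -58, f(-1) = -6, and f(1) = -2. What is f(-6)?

-226

Write f(t) = at^2 + bt + c. Substituting each data point gives a linear system:
  9a - 3b + c = -58
  a - b + c = -6
  a + b + c = -2
Solving the system yields a = -6, b = 2, c = 2.
So f(t) = -6t² + 2t + 2.
Then f(-6) = -226.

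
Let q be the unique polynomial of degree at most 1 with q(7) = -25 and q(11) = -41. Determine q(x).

q(x) = -4x + 3

Using the Lagrange interpolation formula with nodes 7, 11:
  L_0(x) = (x - 11) / -4
  L_1(x) = (x - 7) / 4
Then q(x) = -25·L_0(x) - 41·L_1(x).
Expanding and collecting terms gives q(x) = -4x + 3.
Check: q(7) = -25. ✓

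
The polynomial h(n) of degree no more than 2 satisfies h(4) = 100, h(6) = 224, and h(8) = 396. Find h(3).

56

Write h(n) = an^2 + bn + c. Substituting each data point gives a linear system:
  16a + 4b + c = 100
  36a + 6b + c = 224
  64a + 8b + c = 396
Solving the system yields a = 6, b = 2, c = -4.
So h(n) = 6n^2 + 2n - 4.
Then h(3) = 56.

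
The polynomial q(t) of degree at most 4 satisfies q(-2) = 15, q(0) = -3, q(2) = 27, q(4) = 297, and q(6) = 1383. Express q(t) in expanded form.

Using the Lagrange interpolation formula with nodes -2, 0, 2, 4, 6:
  L_0(t) = t(t - 2)(t - 4)(t - 6) / 384
  L_1(t) = (t + 2)(t - 2)(t - 4)(t - 6) / -96
  L_2(t) = (t + 2)t(t - 4)(t - 6) / 64
  L_3(t) = (t + 2)t(t - 2)(t - 6) / -96
  L_4(t) = (t + 2)t(t - 2)(t - 4) / 384
Then q(t) = 15·L_0(t) - 3·L_1(t) + 27·L_2(t) + 297·L_3(t) + 1383·L_4(t).
Expanding and collecting terms gives q(t) = t^4 + 2t^2 + 3t - 3.
Check: q(4) = 297. ✓

q(t) = t^4 + 2t^2 + 3t - 3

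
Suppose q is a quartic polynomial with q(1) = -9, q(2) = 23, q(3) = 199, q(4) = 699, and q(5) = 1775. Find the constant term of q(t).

-5

Write q(t) = at^4 + bt^3 + ct^2 + dt + e. Substituting each data point gives a linear system:
  a + b + c + d + e = -9
  16a + 8b + 4c + 2d + e = 23
  81a + 27b + 9c + 3d + e = 199
  256a + 64b + 16c + 4d + e = 699
  625a + 125b + 25c + 5d + e = 1775
Solving the system yields a = 3, b = 0, c = -3, d = -4, e = -5.
So q(t) = 3t^4 - 3t^2 - 4t - 5.
The constant term is -5.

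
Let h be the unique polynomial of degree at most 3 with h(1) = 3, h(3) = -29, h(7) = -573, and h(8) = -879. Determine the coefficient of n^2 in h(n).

Write h(n) = an^3 + bn^2 + cn + d. Substituting each data point gives a linear system:
  a + b + c + d = 3
  27a + 9b + 3c + d = -29
  343a + 49b + 7c + d = -573
  512a + 64b + 8c + d = -879
Solving the system yields a = -2, b = 2, c = 2, d = 1.
So h(n) = -2n^3 + 2n^2 + 2n + 1.
The coefficient of n^2 is 2.

2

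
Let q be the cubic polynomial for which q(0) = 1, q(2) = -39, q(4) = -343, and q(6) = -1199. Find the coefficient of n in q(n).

Write q(n) = an^3 + bn^2 + cn + d. Substituting each data point gives a linear system:
  d = 1
  8a + 4b + 2c + d = -39
  64a + 16b + 4c + d = -343
  216a + 36b + 6c + d = -1199
Solving the system yields a = -6, b = 3, c = -2, d = 1.
So q(n) = -6n^3 + 3n^2 - 2n + 1.
The coefficient of n is -2.

-2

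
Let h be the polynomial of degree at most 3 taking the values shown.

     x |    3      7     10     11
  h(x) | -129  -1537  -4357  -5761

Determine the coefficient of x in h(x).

4

Write h(x) = ax^3 + bx^2 + cx + d. Substituting each data point gives a linear system:
  27a + 9b + 3c + d = -129
  343a + 49b + 7c + d = -1537
  1000a + 100b + 10c + d = -4357
  1331a + 121b + 11c + d = -5761
Solving the system yields a = -4, b = -4, c = 4, d = 3.
So h(x) = -4x³ - 4x² + 4x + 3.
The coefficient of x is 4.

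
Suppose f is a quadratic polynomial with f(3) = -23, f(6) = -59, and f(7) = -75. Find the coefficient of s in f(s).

-3

Write f(s) = as^2 + bs + c. Substituting each data point gives a linear system:
  9a + 3b + c = -23
  36a + 6b + c = -59
  49a + 7b + c = -75
Solving the system yields a = -1, b = -3, c = -5.
So f(s) = -s^2 - 3s - 5.
The coefficient of s is -3.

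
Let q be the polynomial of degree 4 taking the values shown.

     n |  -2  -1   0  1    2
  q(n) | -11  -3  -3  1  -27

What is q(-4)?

-339

Forward differences of the values at n = -2, -1, 0, 1, 2:
  q  : -11  -3  -3  1  -27
  Δ  : 8  0  4  -28
  Δ^2: -8  4  -32
  Δ^3: 12  -36
  Δ^4: -48
The fourth differences are constant, confirming degree 4.
Interpolating (Newton forward form) and evaluating at n = -4 gives q(-4) = -339.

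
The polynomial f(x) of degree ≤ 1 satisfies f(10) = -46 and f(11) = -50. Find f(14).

Using the Lagrange interpolation formula with nodes 10, 11:
  L_0(x) = (x - 11) / -1
  L_1(x) = (x - 10) / 1
Then f(x) = -46·L_0(x) - 50·L_1(x).
Expanding and collecting terms gives f(x) = -4x - 6.
Evaluating at x = 14: f(14) = -62.

-62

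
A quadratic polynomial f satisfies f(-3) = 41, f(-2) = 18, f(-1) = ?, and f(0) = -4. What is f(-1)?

3

On equispaced nodes a degree-2 polynomial has vanishing third forward difference, so
  - f(-3) + 3·f(-2) - 3·f(-1) + f(0) = 0.
Substituting the known values and solving for f(-1):
  -3·f(-1) = -9
  f(-1) = 3.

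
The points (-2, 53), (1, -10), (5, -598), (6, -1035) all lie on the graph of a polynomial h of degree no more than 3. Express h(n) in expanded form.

Write h(n) = an^3 + bn^2 + cn + d. Substituting each data point gives a linear system:
  -8a + 4b - 2c + d = 53
  a + b + c + d = -10
  125a + 25b + 5c + d = -598
  216a + 36b + 6c + d = -1035
Solving the system yields a = -5, b = 2, c = -4, d = -3.
So h(n) = -5n^3 + 2n^2 - 4n - 3.
Check: h(-2) = 53. ✓

h(n) = -5n^3 + 2n^2 - 4n - 3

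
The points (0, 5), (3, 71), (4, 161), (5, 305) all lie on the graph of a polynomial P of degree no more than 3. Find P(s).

P(s) = 2s^3 + 3s^2 - 5s + 5

Write P(s) = as^3 + bs^2 + cs + d. Substituting each data point gives a linear system:
  d = 5
  27a + 9b + 3c + d = 71
  64a + 16b + 4c + d = 161
  125a + 25b + 5c + d = 305
Solving the system yields a = 2, b = 3, c = -5, d = 5.
So P(s) = 2s^3 + 3s^2 - 5s + 5.
Check: P(4) = 161. ✓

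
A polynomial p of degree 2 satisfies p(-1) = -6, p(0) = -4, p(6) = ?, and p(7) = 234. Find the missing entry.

The 3 known points determine the degree-2 polynomial uniquely.
Write p(s) = as^2 + bs + c. Substituting each data point gives a linear system:
  a - b + c = -6
  c = -4
  49a + 7b + c = 234
Solving the system yields a = 4, b = 6, c = -4.
So p(s) = 4s^2 + 6s - 4.
Then p(6) = 176.

176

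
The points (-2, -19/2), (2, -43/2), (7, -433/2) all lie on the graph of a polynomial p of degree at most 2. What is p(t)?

p(t) = -4t^2 - 3t + 1/2

Write p(t) = at^2 + bt + c. Substituting each data point gives a linear system:
  4a - 2b + c = -19/2
  4a + 2b + c = -43/2
  49a + 7b + c = -433/2
Solving the system yields a = -4, b = -3, c = 1/2.
So p(t) = -4t^2 - 3t + 1/2.
Check: p(2) = -43/2. ✓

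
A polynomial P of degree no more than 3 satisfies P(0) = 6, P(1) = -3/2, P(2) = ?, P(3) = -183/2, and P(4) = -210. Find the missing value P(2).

The 4 known points determine the degree-3 polynomial uniquely.
Write P(u) = au^3 + bu^2 + cu + d. Substituting each data point gives a linear system:
  d = 6
  a + b + c + d = -3/2
  27a + 9b + 3c + d = -183/2
  64a + 16b + 4c + d = -210
Solving the system yields a = -3, b = -1/2, c = -4, d = 6.
So P(u) = -3u^3 - (1/2)u^2 - 4u + 6.
Then P(2) = -28.

-28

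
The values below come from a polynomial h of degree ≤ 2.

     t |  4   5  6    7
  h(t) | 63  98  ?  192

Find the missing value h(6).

On equispaced nodes a degree-2 polynomial has vanishing third forward difference, so
  - h(4) + 3·h(5) - 3·h(6) + h(7) = 0.
Substituting the known values and solving for h(6):
  -3·h(6) = -423
  h(6) = 141.

141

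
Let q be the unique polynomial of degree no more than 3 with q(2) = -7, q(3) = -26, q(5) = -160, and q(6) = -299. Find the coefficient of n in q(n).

Write q(n) = an^3 + bn^2 + cn + d. Substituting each data point gives a linear system:
  8a + 4b + 2c + d = -7
  27a + 9b + 3c + d = -26
  125a + 25b + 5c + d = -160
  216a + 36b + 6c + d = -299
Solving the system yields a = -2, b = 4, c = -1, d = -5.
So q(n) = -2n³ + 4n² - n - 5.
The coefficient of n is -1.

-1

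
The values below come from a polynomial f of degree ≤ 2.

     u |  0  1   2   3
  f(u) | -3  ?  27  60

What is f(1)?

On equispaced nodes a degree-2 polynomial has vanishing third forward difference, so
  - f(0) + 3·f(1) - 3·f(2) + f(3) = 0.
Substituting the known values and solving for f(1):
  3·f(1) = 18
  f(1) = 6.

6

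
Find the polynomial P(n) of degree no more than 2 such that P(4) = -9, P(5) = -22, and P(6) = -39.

P(n) = -2n^2 + 5n + 3

Using the Lagrange interpolation formula with nodes 4, 5, 6:
  L_0(n) = (n - 5)(n - 6) / 2
  L_1(n) = (n - 4)(n - 6) / -1
  L_2(n) = (n - 4)(n - 5) / 2
Then P(n) = -9·L_0(n) - 22·L_1(n) - 39·L_2(n).
Expanding and collecting terms gives P(n) = -2n^2 + 5n + 3.
Check: P(5) = -22. ✓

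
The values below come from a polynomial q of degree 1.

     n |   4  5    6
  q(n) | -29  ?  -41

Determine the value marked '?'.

The 2 known points determine the degree-1 polynomial uniquely.
Write q(n) = an + b. Substituting each data point gives a linear system:
  4a + b = -29
  6a + b = -41
Solving the system yields a = -6, b = -5.
So q(n) = -6n - 5.
Then q(5) = -35.

-35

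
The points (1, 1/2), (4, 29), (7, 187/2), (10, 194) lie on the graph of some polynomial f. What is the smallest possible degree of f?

Forward differences of the values at n = 1, 4, 7, 10:
  f  : 1/2  29  187/2  194
  Δ  : 57/2  129/2  201/2
  Δ^2: 36  36
  Δ^3: 0
The second differences are constant (36) and nonzero, while all higher differences vanish, so the minimal degree is 2.

2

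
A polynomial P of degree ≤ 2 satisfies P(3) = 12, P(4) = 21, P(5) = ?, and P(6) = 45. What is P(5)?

32

On equispaced nodes a degree-2 polynomial has vanishing third forward difference, so
  - P(3) + 3·P(4) - 3·P(5) + P(6) = 0.
Substituting the known values and solving for P(5):
  -3·P(5) = -96
  P(5) = 32.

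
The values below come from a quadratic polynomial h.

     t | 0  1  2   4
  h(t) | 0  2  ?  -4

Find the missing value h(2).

2

The 3 known points determine the degree-2 polynomial uniquely.
Write h(t) = at^2 + bt + c. Substituting each data point gives a linear system:
  c = 0
  a + b + c = 2
  16a + 4b + c = -4
Solving the system yields a = -1, b = 3, c = 0.
So h(t) = -t^2 + 3t.
Then h(2) = 2.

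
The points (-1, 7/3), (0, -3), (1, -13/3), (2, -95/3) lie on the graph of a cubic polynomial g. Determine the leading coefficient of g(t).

Write g(t) = at^3 + bt^2 + ct + d. Substituting each data point gives a linear system:
  -a + b - c + d = 7/3
  d = -3
  a + b + c + d = -13/3
  8a + 4b + 2c + d = -95/3
Solving the system yields a = -5, b = 2, c = 5/3, d = -3.
So g(t) = -5t³ + 2t² + (5/3)t - 3.
The leading coefficient is -5.

-5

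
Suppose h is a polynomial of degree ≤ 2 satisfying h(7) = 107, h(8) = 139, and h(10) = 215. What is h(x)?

h(x) = 2x^2 + 2x - 5

Using the Lagrange interpolation formula with nodes 7, 8, 10:
  L_0(x) = (x - 8)(x - 10) / 3
  L_1(x) = (x - 7)(x - 10) / -2
  L_2(x) = (x - 7)(x - 8) / 6
Then h(x) = 107·L_0(x) + 139·L_1(x) + 215·L_2(x).
Expanding and collecting terms gives h(x) = 2x² + 2x - 5.
Check: h(7) = 107. ✓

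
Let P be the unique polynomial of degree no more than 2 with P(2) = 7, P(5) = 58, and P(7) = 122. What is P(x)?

Write P(x) = ax^2 + bx + c. Substituting each data point gives a linear system:
  4a + 2b + c = 7
  25a + 5b + c = 58
  49a + 7b + c = 122
Solving the system yields a = 3, b = -4, c = 3.
So P(x) = 3x^2 - 4x + 3.
Check: P(7) = 122. ✓

P(x) = 3x^2 - 4x + 3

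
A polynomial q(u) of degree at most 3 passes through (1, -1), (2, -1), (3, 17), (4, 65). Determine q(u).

q(u) = 2u^3 - 3u^2 - 5u + 5

Using the Lagrange interpolation formula with nodes 1, 2, 3, 4:
  L_0(u) = (u - 2)(u - 3)(u - 4) / -6
  L_1(u) = (u - 1)(u - 3)(u - 4) / 2
  L_2(u) = (u - 1)(u - 2)(u - 4) / -2
  L_3(u) = (u - 1)(u - 2)(u - 3) / 6
Then q(u) = -1·L_0(u) - 1·L_1(u) + 17·L_2(u) + 65·L_3(u).
Expanding and collecting terms gives q(u) = 2u³ - 3u² - 5u + 5.
Check: q(1) = -1. ✓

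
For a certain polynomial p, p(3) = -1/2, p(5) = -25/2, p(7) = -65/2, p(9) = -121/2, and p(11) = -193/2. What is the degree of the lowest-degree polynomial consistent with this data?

2

Forward differences of the values at u = 3, 5, 7, 9, 11:
  p  : -1/2  -25/2  -65/2  -121/2  -193/2
  Δ  : -12  -20  -28  -36
  Δ^2: -8  -8  -8
  Δ^3: 0  0
  Δ^4: 0
The second differences are constant (-8) and nonzero, while all higher differences vanish, so the minimal degree is 2.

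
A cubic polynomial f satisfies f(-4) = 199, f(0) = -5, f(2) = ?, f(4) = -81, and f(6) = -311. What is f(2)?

-11

The 4 known points determine the degree-3 polynomial uniquely.
Write f(s) = as^3 + bs^2 + cs + d. Substituting each data point gives a linear system:
  -64a + 16b - 4c + d = 199
  d = -5
  64a + 16b + 4c + d = -81
  216a + 36b + 6c + d = -311
Solving the system yields a = -2, b = 4, c = -3, d = -5.
So f(s) = -2s^3 + 4s^2 - 3s - 5.
Then f(2) = -11.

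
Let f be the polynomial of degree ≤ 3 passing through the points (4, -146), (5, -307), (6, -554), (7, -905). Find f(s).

Write f(s) = as^3 + bs^2 + cs + d. Substituting each data point gives a linear system:
  64a + 16b + 4c + d = -146
  125a + 25b + 5c + d = -307
  216a + 36b + 6c + d = -554
  343a + 49b + 7c + d = -905
Solving the system yields a = -3, b = 2, c = 4, d = -2.
So f(s) = -3s^3 + 2s^2 + 4s - 2.
Check: f(6) = -554. ✓

f(s) = -3s^3 + 2s^2 + 4s - 2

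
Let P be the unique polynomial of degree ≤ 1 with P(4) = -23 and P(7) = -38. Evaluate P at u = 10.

-53

Write P(u) = au + b. Substituting each data point gives a linear system:
  4a + b = -23
  7a + b = -38
Solving the system yields a = -5, b = -3.
So P(u) = -5u - 3.
Then P(10) = -53.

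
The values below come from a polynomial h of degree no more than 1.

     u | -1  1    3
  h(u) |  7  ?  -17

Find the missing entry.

-5

The 2 known points determine the degree-1 polynomial uniquely.
Write h(u) = au + b. Substituting each data point gives a linear system:
  -a + b = 7
  3a + b = -17
Solving the system yields a = -6, b = 1.
So h(u) = -6u + 1.
Then h(1) = -5.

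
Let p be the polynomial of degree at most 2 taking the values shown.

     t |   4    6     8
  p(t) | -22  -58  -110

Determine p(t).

p(t) = -2t^2 + 2t + 2

Write p(t) = at^2 + bt + c. Substituting each data point gives a linear system:
  16a + 4b + c = -22
  36a + 6b + c = -58
  64a + 8b + c = -110
Solving the system yields a = -2, b = 2, c = 2.
So p(t) = -2t² + 2t + 2.
Check: p(6) = -58. ✓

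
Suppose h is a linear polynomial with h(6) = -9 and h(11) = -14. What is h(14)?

Using the Lagrange interpolation formula with nodes 6, 11:
  L_0(u) = (u - 11) / -5
  L_1(u) = (u - 6) / 5
Then h(u) = -9·L_0(u) - 14·L_1(u).
Expanding and collecting terms gives h(u) = -u - 3.
Evaluating at u = 14: h(14) = -17.

-17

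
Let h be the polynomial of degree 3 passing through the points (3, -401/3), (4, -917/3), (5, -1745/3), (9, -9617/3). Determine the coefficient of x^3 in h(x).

Write h(x) = ax^3 + bx^2 + cx + d. Substituting each data point gives a linear system:
  27a + 9b + 3c + d = -401/3
  64a + 16b + 4c + d = -917/3
  125a + 25b + 5c + d = -1745/3
  729a + 81b + 9c + d = -9617/3
Solving the system yields a = -4, b = -4, c = 4, d = -5/3.
So h(x) = -4x^3 - 4x^2 + 4x - 5/3.
The leading coefficient is -4.

-4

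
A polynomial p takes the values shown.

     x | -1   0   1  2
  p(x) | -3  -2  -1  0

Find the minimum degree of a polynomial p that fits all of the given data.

Forward differences of the values at x = -1, 0, 1, 2:
  p  : -3  -2  -1  0
  Δ  : 1  1  1
  Δ^2: 0  0
  Δ^3: 0
The first differences are constant (1) and nonzero, while all higher differences vanish, so the minimal degree is 1.

1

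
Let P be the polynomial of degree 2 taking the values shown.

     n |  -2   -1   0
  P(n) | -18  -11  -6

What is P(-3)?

-27

Write P(n) = an^2 + bn + c. Substituting each data point gives a linear system:
  4a - 2b + c = -18
  a - b + c = -11
  c = -6
Solving the system yields a = -1, b = 4, c = -6.
So P(n) = -n² + 4n - 6.
Then P(-3) = -27.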